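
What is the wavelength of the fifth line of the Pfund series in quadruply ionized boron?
121.50202 nm

The lines of a series are numbered from the longest wavelength (smallest ΔE) outward; the fifth line is the transition from n = n_f + 5 to n_f.
The Pfund series has all transitions ending at n_f = 5.

For B⁴⁺ (Z = 5), the fifth line (ε-line) is the jump from n = 10 to n = 5:
E_10 = -13.6057 × 5² / 10² = -3.40142500 eV
E_5 = -13.6057 × 5² / 5² = -13.60570000 eV
ΔE = E_10 - E_5 = 10.20427500 eV

λ = hc/E = 1239.84 eV·nm / 10.20427500 eV
λ = 121.50202 nm

This is the ε-line of the Pfund series in B⁴⁺.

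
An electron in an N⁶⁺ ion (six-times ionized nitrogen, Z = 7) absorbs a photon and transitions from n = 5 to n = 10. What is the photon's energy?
20.0004 eV

The energy levels of a hydrogen-like atom are E_n = -13.6057 Z² eV / n².

Energy at n = 5: E_5 = -13.6057 × 7² / 5² = -26.6671720 eV
Energy at n = 10: E_10 = -13.6057 × 7² / 10² = -6.6667930 eV

The excitation energy is the difference:
ΔE = E_10 - E_5
ΔE = -6.6667930 - (-26.6671720)
ΔE = 20.0004 eV

Since this is positive, energy must be absorbed (photon absorption).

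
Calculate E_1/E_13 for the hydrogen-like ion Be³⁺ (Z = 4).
169.00000

Using E_n = -13.6057 Z² / n² eV with Z = 4:

E_1 = -13.6057 × 4² / 1² = -217.6912 / 1 = -217.69120000000 eV
E_13 = -13.6057 × 4² / 13² = -217.6912 / 169 = -1.28811360947 eV

The ratio is:
E_1/E_13 = (-217.69120000000) / (-1.28811360947)
E_1/E_13 = (-217.6912/1) / (-217.6912/169)
E_1/E_13 = 169/1
E_1/E_13 = 169.00000
(Note: the Z² factors cancel in the ratio.)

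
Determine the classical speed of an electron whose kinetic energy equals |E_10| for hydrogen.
2.188e+05 m/s (or 0.0730% of c)

The binding energy at n = 10 for hydrogen is:
E_10 = -13.6057/10² = -0.1360570 eV
|E_10| = 0.1360570 eV

Convert to Joules:
KE = 0.1360570 eV × (1.602177 × 10⁻¹⁹ J/eV) = 2.17987e-20 J

Using KE = ½mv²:
v = √(2·KE/m_e)
v = √(2 × 2.17987e-20 J / 9.10938 × 10⁻³¹ kg)
v = 2.188e+05 m/s

This is approximately 0.0730% the speed of light.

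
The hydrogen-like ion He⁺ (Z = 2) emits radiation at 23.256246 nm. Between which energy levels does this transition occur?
n = 7 → n = 1

First, find the photon energy from the wavelength (hc = 1239.84 eV·nm):
E = hc/λ = 1239.84 eV·nm / 23.256246 nm = 53.312130 eV

The energy levels of He⁺ satisfy E_n = -13.6057 × 2² / n² eV, so an emission n_i → n_f releases
ΔE = 13.6057 × 2² × (1/n_f² − 1/n_i²) eV.

Setting ΔE equal to the photon energy:
1/n_f² − 1/n_i² = 53.312130 / (13.6057 × 2²) = 0.97959183

Since 1/n_i² must be positive, we need 1/n_f² > 0.97959183, i.e. n_f ≤ 1. For each allowed n_f, solve n_i = (1/n_f² − 0.97959183)^(−1/2) and check whether it is a whole number:
  n_f = 1: 1/n_i² = 1.00000000 − 0.97959183 = 0.02040817 → n_i = 7.000  → integer, n_i = 7 ✓

Only n_f = 1 gives an integer upper level, n_i = 7.

The transition is from n = 7 to n = 1 (emission).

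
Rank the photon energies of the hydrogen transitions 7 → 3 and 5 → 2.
5 → 2

Calculate the energy for each transition:

Transition 7 → 3:
ΔE₁ = |E_3 - E_7| = |-13.6057/3² - (-13.6057/7²)|
ΔE₁ = |-1.511744444444 - (-0.277667346939)| = 1.234077098 eV

Transition 5 → 2:
ΔE₂ = |E_2 - E_5| = |-13.6057/2² - (-13.6057/5²)|
ΔE₂ = |-3.401425000000 - (-0.544228000000)| = 2.857197000 eV

Since 2.857197000 eV > 1.234077098 eV, the transition 5 → 2 emits the more energetic photon.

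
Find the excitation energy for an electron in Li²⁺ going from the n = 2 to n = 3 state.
17.00713 eV

The energy levels of a hydrogen-like atom are E_n = -13.6057 Z² eV / n².

Energy at n = 2: E_2 = -13.6057 × 3² / 2² = -30.61282500 eV
Energy at n = 3: E_3 = -13.6057 × 3² / 3² = -13.60570000 eV

The excitation energy is the difference:
ΔE = E_3 - E_2
ΔE = -13.60570000 - (-30.61282500)
ΔE = 17.00713 eV

Since this is positive, energy must be absorbed (photon absorption).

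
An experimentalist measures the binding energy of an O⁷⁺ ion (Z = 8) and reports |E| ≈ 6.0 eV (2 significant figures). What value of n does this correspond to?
n = 12

The exact energy levels follow E_n = -13.6057 Z² / n² eV with Z = 8.

The measured value (-6.0 eV) is reported to only 2 significant figures, so we must test candidate n values and see which one matches to that precision.

Candidate energies:
  n = 10:  E = -13.6057 × 8² / 10² = -8.707648 eV
  n = 11:  E = -13.6057 × 8² / 11² = -7.196403 eV
  n = 12:  E = -13.6057 × 8² / 12² = -6.046978 eV  ← matches
  n = 13:  E = -13.6057 × 8² / 13² = -5.152454 eV
  n = 14:  E = -13.6057 × 8² / 14² = -4.442678 eV

Checking against the measurement of -6.0 eV (2 sig figs), only n = 12 agrees:
E_12 = -6.046978 eV, which rounds to -6.0 eV ✓

Therefore n = 12.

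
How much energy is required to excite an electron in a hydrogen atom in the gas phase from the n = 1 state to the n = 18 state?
13.56 eV

The energy levels of a hydrogen-like atom are E_n = -13.6057 eV / n².

Energy at n = 1: E_1 = -13.6057 / 1² = -13.60570 eV
Energy at n = 18: E_18 = -13.6057 / 18² = -0.04199 eV

The excitation energy is the difference:
ΔE = E_18 - E_1
ΔE = -0.04199 - (-13.60570)
ΔE = 13.56 eV

Since this is positive, energy must be absorbed (photon absorption).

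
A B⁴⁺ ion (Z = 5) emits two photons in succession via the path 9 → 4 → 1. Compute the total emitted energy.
335.94 eV

The energy levels of B⁴⁺ are E_n = -13.6057 × 5² / n² eV.

First transition (9 → 4):
ΔE₁ = |E_4 - E_9|
ΔE₁ = |-21.25890625 - (-4.19929012)| = 17.05962 eV

Second transition (4 → 1):
ΔE₂ = |E_1 - E_4|
ΔE₂ = |-340.14250000 - (-21.25890625)| = 318.88359 eV

Total energy released:
E_total = ΔE₁ + ΔE₂ = 17.05962 + 318.88359 = 335.94 eV

Note: This equals the direct transition 9 → 1: 335.94 eV ✓
Energy is conserved regardless of the path taken.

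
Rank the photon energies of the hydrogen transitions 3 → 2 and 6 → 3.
3 → 2

Calculate the energy for each transition:

Transition 3 → 2:
ΔE₁ = |E_2 - E_3| = |-13.6057/2² - (-13.6057/3²)|
ΔE₁ = |-3.401425000000 - (-1.511744444444)| = 1.889680556 eV

Transition 6 → 3:
ΔE₂ = |E_3 - E_6| = |-13.6057/3² - (-13.6057/6²)|
ΔE₂ = |-1.511744444444 - (-0.377936111111)| = 1.133808333 eV

Since 1.889680556 eV > 1.133808333 eV, the transition 3 → 2 emits the more energetic photon.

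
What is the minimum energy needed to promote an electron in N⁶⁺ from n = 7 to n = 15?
10.642681 eV

The energy levels of a hydrogen-like atom are E_n = -13.6057 Z² eV / n².

Energy at n = 7: E_7 = -13.6057 × 7² / 7² = -13.605700000 eV
Energy at n = 15: E_15 = -13.6057 × 7² / 15² = -2.963019111 eV

The excitation energy is the difference:
ΔE = E_15 - E_7
ΔE = -2.963019111 - (-13.605700000)
ΔE = 10.642681 eV

Since this is positive, energy must be absorbed (photon absorption).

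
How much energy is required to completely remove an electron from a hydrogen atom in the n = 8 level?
0.2126 eV

The ionization energy is the energy needed to remove the electron completely (n → ∞).

For hydrogen, E_n = -13.6057 eV / n².

At n = 8: E_8 = -13.6057 / 8² = -0.2125891 eV
At n = ∞: E_∞ = 0 eV

Ionization energy = E_∞ - E_8 = 0 - (-0.2125891) = 0.2125891 eV
Ionization energy ≈ 0.2126 eV

This is also called the binding energy of the electron in state n = 8.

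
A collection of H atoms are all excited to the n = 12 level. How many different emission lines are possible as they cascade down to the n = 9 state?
6

The electron can occupy levels n = 9, 10, ..., 12 during de-excitation — that is m = 12 - 9 + 1 = 4 distinct levels.

The number of distinct spectral lines equals the number of ways to choose 2 of these m levels (each pair gives one possible emission transition):

Number of lines = m(m-1)/2 = 4×3/2 = 6

These correspond to all possible transitions between the 4 levels:
12 → 11, 12 → 10, 12 → 9, 11 → 10, 11 → 9, 10 → 9

Each transition produces a photon with a unique energy (and thus wavelength). This count does not depend on Z.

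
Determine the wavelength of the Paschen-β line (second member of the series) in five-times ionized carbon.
35.59629 nm

The lines of a series are numbered from the longest wavelength (smallest ΔE) outward; the second line is the transition from n = n_f + 2 to n_f.
The Paschen series has all transitions ending at n_f = 3.

For C⁵⁺ (Z = 6), the second line (β-line) is the jump from n = 5 to n = 3:
E_5 = -13.6057 × 6² / 5² = -19.5922080 eV
E_3 = -13.6057 × 6² / 3² = -54.4228000 eV
ΔE = E_5 - E_3 = 34.8305920 eV

λ = hc/E = 1239.84 eV·nm / 34.8305920 eV
λ = 35.59629 nm

This is the β-line of the Paschen series in C⁵⁺.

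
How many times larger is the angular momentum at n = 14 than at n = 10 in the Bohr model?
1.40000

In the Bohr model, L_n = nℏ, so the ratio is purely the ratio of quantum numbers:

L_14/L_10 = 14ℏ / 10ℏ = 14/10 = 1.40000

The angular momentum scales linearly with n.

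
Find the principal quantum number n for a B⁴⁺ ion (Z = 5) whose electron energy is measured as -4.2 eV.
n = 9

The exact energy levels follow E_n = -13.6057 Z² / n² eV with Z = 5.

The measured value (-4.2 eV) is reported to only 2 significant figures, so we must test candidate n values and see which one matches to that precision.

Candidate energies:
  n = 7:  E = -13.6057 × 5² / 7² = -6.94168 eV
  n = 8:  E = -13.6057 × 5² / 8² = -5.31473 eV
  n = 9:  E = -13.6057 × 5² / 9² = -4.19929 eV  ← matches
  n = 10:  E = -13.6057 × 5² / 10² = -3.40143 eV
  n = 11:  E = -13.6057 × 5² / 11² = -2.81110 eV

Checking against the measurement of -4.2 eV (2 sig figs), only n = 9 agrees:
E_9 = -4.19929 eV, which rounds to -4.2 eV ✓

Therefore n = 9.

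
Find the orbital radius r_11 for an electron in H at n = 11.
6.4030 nm (or 64.0304 Å)

The Bohr radius formula is:
r_n = n² a₀ / Z

where a₀ = 0.0529177 nm is the Bohr radius.

For H (Z = 1) at n = 11:
r_11 = 11² × 0.0529177 nm / 1
r_11 = 121 × 0.0529177 nm / 1
r_11 = 6.40304 nm / 1
r_11 = 6.4030 nm

The electron orbits at approximately 6.4030 nm from the nucleus.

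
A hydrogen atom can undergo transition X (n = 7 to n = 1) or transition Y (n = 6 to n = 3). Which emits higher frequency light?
7 → 1

Calculate the energy for each transition:

Transition 7 → 1:
ΔE₁ = |E_1 - E_7| = |-13.6057/1² - (-13.6057/7²)|
ΔE₁ = |-13.60570000000 - (-0.27766734694)| = 13.32803265 eV

Transition 6 → 3:
ΔE₂ = |E_3 - E_6| = |-13.6057/3² - (-13.6057/6²)|
ΔE₂ = |-1.51174444444 - (-0.37793611111)| = 1.13380833 eV

Since 13.32803265 eV > 1.13380833 eV, the transition 7 → 1 emits the more energetic photon.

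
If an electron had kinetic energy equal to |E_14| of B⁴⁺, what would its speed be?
7.813e+05 m/s (or 0.26% of c)

The binding energy at n = 14 for B⁴⁺ is:
E_14 = -13.6057 × 5²/14² = -1.735421 eV
|E_14| = 1.735421 eV

Convert to Joules:
KE = 1.735421 eV × (1.602177 × 10⁻¹⁹ J/eV) = 2.78045e-19 J

Using KE = ½mv²:
v = √(2·KE/m_e)
v = √(2 × 2.78045e-19 J / 9.10938 × 10⁻³¹ kg)
v = 7.813e+05 m/s

This is approximately 0.26% the speed of light.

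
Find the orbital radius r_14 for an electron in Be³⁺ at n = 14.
2.5930 nm (or 25.9297 Å)

The Bohr radius formula is:
r_n = n² a₀ / Z

where a₀ = 0.0529177 nm is the Bohr radius.

For Be³⁺ (Z = 4) at n = 14:
r_14 = 14² × 0.0529177 nm / 4
r_14 = 196 × 0.0529177 nm / 4
r_14 = 10.37187 nm / 4
r_14 = 2.5930 nm

The electron orbits at approximately 2.5930 nm from the nucleus.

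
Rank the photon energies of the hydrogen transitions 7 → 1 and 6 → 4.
7 → 1

Calculate the energy for each transition:

Transition 7 → 1:
ΔE₁ = |E_1 - E_7| = |-13.6057/1² - (-13.6057/7²)|
ΔE₁ = |-13.6057000000 - (-0.2776673469)| = 13.3280327 eV

Transition 6 → 4:
ΔE₂ = |E_4 - E_6| = |-13.6057/4² - (-13.6057/6²)|
ΔE₂ = |-0.8503562500 - (-0.3779361111)| = 0.4724201 eV

Since 13.3280327 eV > 0.4724201 eV, the transition 7 → 1 emits the more energetic photon.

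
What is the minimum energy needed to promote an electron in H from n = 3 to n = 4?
0.661 eV

The energy levels of a hydrogen-like atom are E_n = -13.6057 eV / n².

Energy at n = 3: E_3 = -13.6057 / 3² = -1.511744 eV
Energy at n = 4: E_4 = -13.6057 / 4² = -0.850356 eV

The excitation energy is the difference:
ΔE = E_4 - E_3
ΔE = -0.850356 - (-1.511744)
ΔE = 0.661 eV

Since this is positive, energy must be absorbed (photon absorption).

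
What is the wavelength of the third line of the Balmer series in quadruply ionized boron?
17.35743 nm

The lines of a series are numbered from the longest wavelength (smallest ΔE) outward; the third line is the transition from n = n_f + 3 to n_f.
The Balmer series has all transitions ending at n_f = 2.

For B⁴⁺ (Z = 5), the third line (γ-line) is the jump from n = 5 to n = 2:
E_5 = -13.6057 × 5² / 5² = -13.6057000 eV
E_2 = -13.6057 × 5² / 2² = -85.0356250 eV
ΔE = E_5 - E_2 = 71.4299250 eV

λ = hc/E = 1239.84 eV·nm / 71.4299250 eV
λ = 17.35743 nm

This is the γ-line of the Balmer series in B⁴⁺.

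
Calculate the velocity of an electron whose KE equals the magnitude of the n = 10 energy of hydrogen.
2.19e+05 m/s (or 0.07% of c)

The binding energy at n = 10 for hydrogen is:
E_10 = -13.6057/10² = -0.136057 eV
|E_10| = 0.136057 eV

Convert to Joules:
KE = 0.136057 eV × (1.602177 × 10⁻¹⁹ J/eV) = 2.1799e-20 J

Using KE = ½mv²:
v = √(2·KE/m_e)
v = √(2 × 2.1799e-20 J / 9.10938 × 10⁻³¹ kg)
v = 2.19e+05 m/s

This is approximately 0.07% the speed of light.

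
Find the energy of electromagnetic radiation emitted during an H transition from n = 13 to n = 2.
3.321 eV

The energy levels are E_n = -13.6057 eV / n².

Energy at n = 13: E_13 = -13.6057 / 13² = -0.080507 eV
Energy at n = 2: E_2 = -13.6057 / 2² = -3.401425 eV

For emission (electron falling to lower state), the photon energy is:
E_photon = E_13 - E_2 = |-0.080507 - (-3.401425)|
E_photon = 3.321 eV

This energy is carried away by the emitted photon.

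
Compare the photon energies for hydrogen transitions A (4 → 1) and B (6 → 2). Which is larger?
4 → 1

Calculate the energy for each transition:

Transition 4 → 1:
ΔE₁ = |E_1 - E_4| = |-13.6057/1² - (-13.6057/4²)|
ΔE₁ = |-13.60570000000 - (-0.85035625000)| = 12.75534375 eV

Transition 6 → 2:
ΔE₂ = |E_2 - E_6| = |-13.6057/2² - (-13.6057/6²)|
ΔE₂ = |-3.40142500000 - (-0.37793611111)| = 3.02348889 eV

Since 12.75534375 eV > 3.02348889 eV, the transition 4 → 1 emits the more energetic photon.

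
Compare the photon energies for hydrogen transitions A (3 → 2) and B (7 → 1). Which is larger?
7 → 1

Calculate the energy for each transition:

Transition 3 → 2:
ΔE₁ = |E_2 - E_3| = |-13.6057/2² - (-13.6057/3²)|
ΔE₁ = |-3.401425000000 - (-1.511744444444)| = 1.889680556 eV

Transition 7 → 1:
ΔE₂ = |E_1 - E_7| = |-13.6057/1² - (-13.6057/7²)|
ΔE₂ = |-13.605700000000 - (-0.277667346939)| = 13.328032653 eV

Since 13.328032653 eV > 1.889680556 eV, the transition 7 → 1 emits the more energetic photon.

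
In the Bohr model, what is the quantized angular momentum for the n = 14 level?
1.48e-33 J·s (or 14ℏ)

In the Bohr model, angular momentum is quantized:
L = nℏ

where ℏ = h/(2π) = 1.0546e-34 J·s

For n = 14:
L = 14 × 1.0546e-34 J·s
L = 1.48e-33 J·s

This can also be written as L = 14ℏ.
The angular momentum is an integer multiple of the reduced Planck constant.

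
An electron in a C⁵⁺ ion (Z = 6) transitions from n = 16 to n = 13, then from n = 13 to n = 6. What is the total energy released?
11.69240 eV

The energy levels of C⁵⁺ are E_n = -13.6057 × 6² / n² eV.

First transition (16 → 13):
ΔE₁ = |E_13 - E_16|
ΔE₁ = |-2.89825562130 - (-1.91330156250)| = 0.98495406 eV

Second transition (13 → 6):
ΔE₂ = |E_6 - E_13|
ΔE₂ = |-13.60570000000 - (-2.89825562130)| = 10.70744438 eV

Total energy released:
E_total = ΔE₁ + ΔE₂ = 0.98495406 + 10.70744438 = 11.69240 eV

Note: This equals the direct transition 16 → 6: 11.69240 eV ✓
Energy is conserved regardless of the path taken.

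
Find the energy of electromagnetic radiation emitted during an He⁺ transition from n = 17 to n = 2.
13.41739 eV

The energy levels are E_n = -13.6057 Z² eV / n².

Energy at n = 17: E_17 = -13.6057 × 2² / 17² = -0.18831419 eV
Energy at n = 2: E_2 = -13.6057 × 2² / 2² = -13.60570000 eV

For emission (electron falling to lower state), the photon energy is:
E_photon = E_17 - E_2 = |-0.18831419 - (-13.60570000)|
E_photon = 13.41739 eV

This energy is carried away by the emitted photon.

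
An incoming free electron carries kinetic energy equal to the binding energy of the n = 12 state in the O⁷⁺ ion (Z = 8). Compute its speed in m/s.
1.458e+06 m/s (or 0.486% of c)

The binding energy at n = 12 for O⁷⁺ is:
E_12 = -13.6057 × 8²/12² = -6.046978 eV
|E_12| = 6.046978 eV

Convert to Joules:
KE = 6.046978 eV × (1.602177 × 10⁻¹⁹ J/eV) = 9.68833e-19 J

Using KE = ½mv²:
v = √(2·KE/m_e)
v = √(2 × 9.68833e-19 J / 9.10938 × 10⁻³¹ kg)
v = 1.458e+06 m/s

This is approximately 0.486% the speed of light.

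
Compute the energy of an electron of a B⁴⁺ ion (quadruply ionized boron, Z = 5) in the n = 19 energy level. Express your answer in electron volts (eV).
-0.94 eV

The energy levels of a hydrogen-like atom are given by:
E_n = -13.6057 Z² / n² eV  (with Z = 5 for B⁴⁺)

For n = 19:
E_19 = -13.6057 × 5² / 19²
E_19 = -13.6057 × 25 / 361
E_19 = -0.94 eV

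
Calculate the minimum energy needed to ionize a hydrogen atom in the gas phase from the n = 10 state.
0.136057 eV

The ionization energy is the energy needed to remove the electron completely (n → ∞).

For hydrogen, E_n = -13.6057 eV / n².

At n = 10: E_10 = -13.6057 / 10² = -0.136057000 eV
At n = ∞: E_∞ = 0 eV

Ionization energy = E_∞ - E_10 = 0 - (-0.136057000) = 0.136057000 eV
Ionization energy ≈ 0.136057 eV

This is also called the binding energy of the electron in state n = 10.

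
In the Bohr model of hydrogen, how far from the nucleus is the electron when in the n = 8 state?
3.3867 nm (or 33.8673 Å)

The Bohr radius formula is:
r_n = n² a₀ / Z

where a₀ = 0.0529177 nm is the Bohr radius.

For H (Z = 1) at n = 8:
r_8 = 8² × 0.0529177 nm / 1
r_8 = 64 × 0.0529177 nm / 1
r_8 = 3.38673 nm / 1
r_8 = 3.3867 nm

The electron orbits at approximately 3.3867 nm from the nucleus.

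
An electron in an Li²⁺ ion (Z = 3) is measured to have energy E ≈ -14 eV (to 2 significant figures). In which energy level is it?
n = 3

The exact energy levels follow E_n = -13.6057 Z² / n² eV with Z = 3.

The measured value (-14 eV) is reported to only 2 significant figures, so we must test candidate n values and see which one matches to that precision.

Candidate energies:
  n = 1:  E = -13.6057 × 3² / 1² = -122.45130 eV
  n = 2:  E = -13.6057 × 3² / 2² = -30.61283 eV
  n = 3:  E = -13.6057 × 3² / 3² = -13.60570 eV  ← matches
  n = 4:  E = -13.6057 × 3² / 4² = -7.65321 eV
  n = 5:  E = -13.6057 × 3² / 5² = -4.89805 eV

Checking against the measurement of -14 eV (2 sig figs), only n = 3 agrees:
E_3 = -13.60570 eV, which rounds to -14 eV ✓

Therefore n = 3.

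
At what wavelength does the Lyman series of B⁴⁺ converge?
3.65 nm

The series limit corresponds to the transition from n = ∞ to n = 1.
This is the highest energy (shortest wavelength) transition in the Lyman series.

E_∞ = 0 eV
E_1 = -13.6057 × 5² / 1² = -340.1425 eV

Energy at series limit:
ΔE = E_∞ - E_1 = 0 - (-340.1425) = 340.1425 eV
λ = hc/E = 1239.84 eV·nm / 340.1425 eV = 3.65 nm

This energy equals the ionization energy from the n = 1 state of B⁴⁺.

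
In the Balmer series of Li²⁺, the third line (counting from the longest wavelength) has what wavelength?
48.215086 nm

The lines of a series are numbered from the longest wavelength (smallest ΔE) outward; the third line is the transition from n = n_f + 3 to n_f.
The Balmer series has all transitions ending at n_f = 2.

For Li²⁺ (Z = 3), the third line (γ-line) is the jump from n = 5 to n = 2:
E_5 = -13.6057 × 3² / 5² = -4.89805200 eV
E_2 = -13.6057 × 3² / 2² = -30.61282500 eV
ΔE = E_5 - E_2 = 25.71477300 eV

λ = hc/E = 1239.84 eV·nm / 25.71477300 eV
λ = 48.215086 nm

This is the γ-line of the Balmer series in Li²⁺.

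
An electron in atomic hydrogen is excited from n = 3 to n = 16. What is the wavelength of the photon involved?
850.022212 nm

First, find the transition energy using E_n = -13.6057 / n² eV:
E_3 = -13.6057 / 3² = -1.5117444444 eV
E_16 = -13.6057 / 16² = -0.0531472656 eV

Photon energy: |ΔE| = |E_16 - E_3| = 1.4585971788 eV

Convert to wavelength using E = hc/λ with hc = 1239.84 eV·nm:
λ = hc/E = 1239.84 eV·nm / 1.4585971788 eV
λ = 850.022212 nm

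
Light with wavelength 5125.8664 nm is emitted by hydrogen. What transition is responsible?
n = 10 → n = 6

First, find the photon energy from the wavelength (hc = 1239.84 eV·nm):
E = hc/λ = 1239.84 eV·nm / 5125.8664 nm = 0.24187911 eV

The energy levels of hydrogen satisfy E_n = -13.6057 / n² eV, so an emission n_i → n_f releases
ΔE = 13.6057 × (1/n_f² − 1/n_i²) eV.

Setting ΔE equal to the photon energy:
1/n_f² − 1/n_i² = 0.24187911 / 13.6057 = 0.017777778

Since 1/n_i² must be positive, we need 1/n_f² > 0.017777778, i.e. n_f ≤ 7. For each allowed n_f, solve n_i = (1/n_f² − 0.017777778)^(−1/2) and check whether it is a whole number:
  n_f = 1: 1/n_i² = 1.000000000 − 0.017777778 = 0.982222222 → n_i = 1.009  (not an integer) ✗
  n_f = 2: 1/n_i² = 0.250000000 − 0.017777778 = 0.232222222 → n_i = 2.075  (not an integer) ✗
  n_f = 3: 1/n_i² = 0.111111111 − 0.017777778 = 0.093333333 → n_i = 3.273  (not an integer) ✗
  n_f = 4: 1/n_i² = 0.062500000 − 0.017777778 = 0.044722222 → n_i = 4.729  (not an integer) ✗
  n_f = 5: 1/n_i² = 0.040000000 − 0.017777778 = 0.022222222 → n_i = 6.708  (not an integer) ✗
  n_f = 6: 1/n_i² = 0.027777778 − 0.017777778 = 0.010000000 → n_i = 10.000  → integer, n_i = 10 ✓
  n_f = 7: 1/n_i² = 0.020408163 − 0.017777778 = 0.002630385 → n_i = 19.498  (not an integer) ✗

Only n_f = 6 gives an integer upper level, n_i = 10.

The transition is from n = 10 to n = 6 (emission).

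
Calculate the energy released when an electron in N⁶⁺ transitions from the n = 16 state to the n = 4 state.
39.06 eV

The energy levels are E_n = -13.6057 Z² eV / n².

Energy at n = 16: E_16 = -13.6057 × 7² / 16² = -2.60422 eV
Energy at n = 4: E_4 = -13.6057 × 7² / 4² = -41.66746 eV

For emission (electron falling to lower state), the photon energy is:
E_photon = E_16 - E_4 = |-2.60422 - (-41.66746)|
E_photon = 39.06 eV

This energy is carried away by the emitted photon.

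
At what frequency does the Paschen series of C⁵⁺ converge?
1.3159e+16 Hz

The series limit corresponds to the transition from n = ∞ to n = 3.
This is the highest energy (shortest wavelength) transition in the Paschen series.

E_∞ = 0 eV
E_3 = -13.6057 × 6² / 3² = -54.422800 eV

Energy at series limit:
ΔE = E_∞ - E_3 = 0 - (-54.422800) = 54.422800 eV
E = 54.422800 eV × (1.602177 × 10⁻¹⁹ J/eV) = 8.719496e-18 J
f = E/h = 8.719496e-18 J / (6.62607 × 10⁻³⁴ J·s) = 1.3159e+16 Hz

This energy equals the ionization energy from the n = 3 state of C⁵⁺.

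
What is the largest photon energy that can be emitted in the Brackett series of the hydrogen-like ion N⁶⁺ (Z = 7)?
41.67 eV

The series limit corresponds to the transition from n = ∞ to n = 4.
This is the highest energy (shortest wavelength) transition in the Brackett series.

E_∞ = 0 eV
E_4 = -13.6057 × 7² / 4² = -41.67 eV

Energy at series limit:
ΔE = E_∞ - E_4 = 0 - (-41.67) = 41.67 eV

This energy equals the ionization energy from the n = 4 state of N⁶⁺.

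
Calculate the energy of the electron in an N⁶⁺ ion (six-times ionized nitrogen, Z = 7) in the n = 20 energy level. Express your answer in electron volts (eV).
-1.667 eV

The energy levels of a hydrogen-like atom are given by:
E_n = -13.6057 Z² / n² eV  (with Z = 7 for N⁶⁺)

For n = 20:
E_20 = -13.6057 × 7² / 20²
E_20 = -13.6057 × 49 / 400
E_20 = -1.667 eV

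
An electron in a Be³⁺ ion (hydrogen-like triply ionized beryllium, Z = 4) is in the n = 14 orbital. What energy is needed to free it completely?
1.111 eV

The ionization energy is the energy needed to remove the electron completely (n → ∞).

For a hydrogen-like ion with Z = 4, E_n = -13.6057 Z² / n² eV.

At n = 14: E_14 = -13.6057 × 4² / 14² = -1.110669 eV
At n = ∞: E_∞ = 0 eV

Ionization energy = E_∞ - E_14 = 0 - (-1.110669) = 1.110669 eV
Ionization energy ≈ 1.111 eV

This is also called the binding energy of the electron in state n = 14.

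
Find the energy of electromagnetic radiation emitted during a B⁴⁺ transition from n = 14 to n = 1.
338.40708 eV

The energy levels are E_n = -13.6057 Z² eV / n².

Energy at n = 14: E_14 = -13.6057 × 5² / 14² = -1.73542092 eV
Energy at n = 1: E_1 = -13.6057 × 5² / 1² = -340.14250000 eV

For emission (electron falling to lower state), the photon energy is:
E_photon = E_14 - E_1 = |-1.73542092 - (-340.14250000)|
E_photon = 338.40708 eV

This energy is carried away by the emitted photon.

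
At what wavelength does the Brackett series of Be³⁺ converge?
91.1265 nm

The series limit corresponds to the transition from n = ∞ to n = 4.
This is the highest energy (shortest wavelength) transition in the Brackett series.

E_∞ = 0 eV
E_4 = -13.6057 × 4² / 4² = -13.605700 eV

Energy at series limit:
ΔE = E_∞ - E_4 = 0 - (-13.605700) = 13.605700 eV
λ = hc/E = 1239.84 eV·nm / 13.605700 eV = 91.1265 nm

This energy equals the ionization energy from the n = 4 state of Be³⁺.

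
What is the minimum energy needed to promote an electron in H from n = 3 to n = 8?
1.2992 eV

The energy levels of a hydrogen-like atom are E_n = -13.6057 eV / n².

Energy at n = 3: E_3 = -13.6057 / 3² = -1.5117444 eV
Energy at n = 8: E_8 = -13.6057 / 8² = -0.2125891 eV

The excitation energy is the difference:
ΔE = E_8 - E_3
ΔE = -0.2125891 - (-1.5117444)
ΔE = 1.2992 eV

Since this is positive, energy must be absorbed (photon absorption).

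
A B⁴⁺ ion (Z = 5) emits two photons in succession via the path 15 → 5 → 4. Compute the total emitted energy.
19.747 eV

The energy levels of B⁴⁺ are E_n = -13.6057 × 5² / n² eV.

First transition (15 → 5):
ΔE₁ = |E_5 - E_15|
ΔE₁ = |-13.605700000 - (-1.511744444)| = 12.093956 eV

Second transition (5 → 4):
ΔE₂ = |E_4 - E_5|
ΔE₂ = |-21.258906250 - (-13.605700000)| = 7.653206 eV

Total energy released:
E_total = ΔE₁ + ΔE₂ = 12.093956 + 7.653206 = 19.747 eV

Note: This equals the direct transition 15 → 4: 19.747 eV ✓
Energy is conserved regardless of the path taken.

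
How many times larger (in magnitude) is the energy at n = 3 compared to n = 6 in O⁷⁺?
4.00

Using E_n = -13.6057 Z² / n² eV with Z = 8:

E_3 = -13.6057 × 8² / 3² = -870.7648 / 9 = -96.75164444 eV
E_6 = -13.6057 × 8² / 6² = -870.7648 / 36 = -24.18791111 eV

The ratio is:
E_3/E_6 = (-96.75164444) / (-24.18791111)
E_3/E_6 = (-870.7648/9) / (-870.7648/36)
E_3/E_6 = 36/9
E_3/E_6 = 4.00
(Note: the Z² factors cancel in the ratio.)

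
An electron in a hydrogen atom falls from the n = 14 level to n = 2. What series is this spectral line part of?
Balmer series

The spectral series in hydrogen are named based on the final (lower) energy level:
- Lyman series: n_final = 1 (ultraviolet)
- Balmer series: n_final = 2 (visible/near-UV)
- Paschen series: n_final = 3 (infrared)
- Brackett series: n_final = 4 (infrared)
- Pfund series: n_final = 5 (far infrared)

Since this transition ends at n = 2, it belongs to the Balmer series.

For reference, this 14 → 2 line has photon energy
ΔE = 13.6057 eV × (1/2² - 1/14²) = 3.332008163 eV,
corresponding to wavelength λ = hc/ΔE = 1239.84 eV·nm / 3.332008163 eV = 372.09993 nm in the visible/near-UV region.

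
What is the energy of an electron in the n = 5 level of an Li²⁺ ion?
-4.8981 eV

For hydrogen-like ions, the energy levels scale with Z²:
E_n = -13.6057 Z² / n² eV

For Li²⁺ (Z = 3) at n = 5:
E_5 = -13.6057 × 3² / 5²
E_5 = -13.6057 × 9 / 25
E_5 = -122.4513 / 25
E_5 = -4.8981 eV

The energy is 9 times more negative than hydrogen at the same n due to the stronger nuclear charge.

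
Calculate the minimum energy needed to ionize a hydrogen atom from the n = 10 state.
0.1361 eV

The ionization energy is the energy needed to remove the electron completely (n → ∞).

For hydrogen, E_n = -13.6057 eV / n².

At n = 10: E_10 = -13.6057 / 10² = -0.1360570 eV
At n = ∞: E_∞ = 0 eV

Ionization energy = E_∞ - E_10 = 0 - (-0.1360570) = 0.1360570 eV
Ionization energy ≈ 0.1361 eV

This is also called the binding energy of the electron in state n = 10.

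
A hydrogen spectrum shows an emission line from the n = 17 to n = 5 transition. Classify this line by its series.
Pfund series

The spectral series in hydrogen are named based on the final (lower) energy level:
- Lyman series: n_final = 1 (ultraviolet)
- Balmer series: n_final = 2 (visible/near-UV)
- Paschen series: n_final = 3 (infrared)
- Brackett series: n_final = 4 (infrared)
- Pfund series: n_final = 5 (far infrared)

Since this transition ends at n = 5, it belongs to the Pfund series.

For reference, this 17 → 5 line has photon energy
ΔE = 13.6057 eV × (1/5² - 1/17²) = 0.49714945329 eV,
corresponding to wavelength λ = hc/ΔE = 1239.84 eV·nm / 0.49714945329 eV = 2493.89795 nm in the far infrared region.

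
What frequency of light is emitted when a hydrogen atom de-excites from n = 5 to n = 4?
7.40215e+13 Hz

First, find the transition energy:
E_5 = -13.6057 / 5² = -0.544228000 eV
E_4 = -13.6057 / 4² = -0.850356250 eV
|ΔE| = |E_4 - E_5| = 0.306128250 eV

Convert to Joules: E = 0.306128250 eV × (1.602177 × 10⁻¹⁹ J/eV) = 4.9047164e-20 J

Using E = hf:
f = E/h = 4.9047164e-20 J / (6.62607 × 10⁻³⁴ J·s)
f = 7.40215e+13 Hz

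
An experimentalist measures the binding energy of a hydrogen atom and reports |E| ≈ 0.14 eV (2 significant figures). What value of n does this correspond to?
n = 10

The exact energy levels follow E_n = -13.6057 eV / n².

The measured value (-0.14 eV) is reported to only 2 significant figures, so we must test candidate n values and see which one matches to that precision.

Candidate energies:
  n = 8:  E = -13.6057/8² = -0.212589 eV
  n = 9:  E = -13.6057/9² = -0.167972 eV
  n = 10:  E = -13.6057/10² = -0.136057 eV  ← matches
  n = 11:  E = -13.6057/11² = -0.112444 eV
  n = 12:  E = -13.6057/12² = -0.094484 eV

Checking against the measurement of -0.14 eV (2 sig figs), only n = 10 agrees:
E_10 = -0.136057 eV, which rounds to -0.14 eV ✓

Therefore n = 10.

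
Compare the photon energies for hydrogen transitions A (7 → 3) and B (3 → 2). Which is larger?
3 → 2

Calculate the energy for each transition:

Transition 7 → 3:
ΔE₁ = |E_3 - E_7| = |-13.6057/3² - (-13.6057/7²)|
ΔE₁ = |-1.5117444444 - (-0.2776673469)| = 1.2340771 eV

Transition 3 → 2:
ΔE₂ = |E_2 - E_3| = |-13.6057/2² - (-13.6057/3²)|
ΔE₂ = |-3.4014250000 - (-1.5117444444)| = 1.8896806 eV

Since 1.8896806 eV > 1.2340771 eV, the transition 3 → 2 emits the more energetic photon.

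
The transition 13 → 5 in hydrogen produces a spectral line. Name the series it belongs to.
Pfund series

The spectral series in hydrogen are named based on the final (lower) energy level:
- Lyman series: n_final = 1 (ultraviolet)
- Balmer series: n_final = 2 (visible/near-UV)
- Paschen series: n_final = 3 (infrared)
- Brackett series: n_final = 4 (infrared)
- Pfund series: n_final = 5 (far infrared)

Since this transition ends at n = 5, it belongs to the Pfund series.

For reference, this 13 → 5 line has photon energy
ΔE = 13.6057 eV × (1/5² - 1/13²) = 0.46372090 eV,
corresponding to wavelength λ = hc/ΔE = 1239.84 eV·nm / 0.46372090 eV = 2673.68 nm in the far infrared region.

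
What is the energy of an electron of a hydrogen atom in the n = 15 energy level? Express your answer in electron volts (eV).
-0.06047 eV

The energy levels of a hydrogen-like atom are given by:
E_n = -13.6057 eV / n²

For n = 15:
E_15 = -13.6057 eV / 15²
E_15 = -13.6057 eV / 225
E_15 = -0.06047 eV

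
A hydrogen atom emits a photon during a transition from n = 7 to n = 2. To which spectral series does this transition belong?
Balmer series

The spectral series in hydrogen are named based on the final (lower) energy level:
- Lyman series: n_final = 1 (ultraviolet)
- Balmer series: n_final = 2 (visible/near-UV)
- Paschen series: n_final = 3 (infrared)
- Brackett series: n_final = 4 (infrared)
- Pfund series: n_final = 5 (far infrared)

Since this transition ends at n = 2, it belongs to the Balmer series.

For reference, this 7 → 2 line has photon energy
ΔE = 13.6057 eV × (1/2² - 1/7²) = 3.123758 eV,
corresponding to wavelength λ = hc/ΔE = 1239.84 eV·nm / 3.123758 eV = 396.91 nm in the visible/near-UV region.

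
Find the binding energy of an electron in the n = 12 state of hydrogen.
0.094484 eV

The ionization energy is the energy needed to remove the electron completely (n → ∞).

For hydrogen, E_n = -13.6057 eV / n².

At n = 12: E_12 = -13.6057 / 12² = -0.094484028 eV
At n = ∞: E_∞ = 0 eV

Ionization energy = E_∞ - E_12 = 0 - (-0.094484028) = 0.094484028 eV
Ionization energy ≈ 0.094484 eV

This is also called the binding energy of the electron in state n = 12.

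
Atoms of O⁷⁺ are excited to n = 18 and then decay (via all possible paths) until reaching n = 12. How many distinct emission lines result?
21

The electron can occupy levels n = 12, 13, ..., 18 during de-excitation — that is m = 18 - 12 + 1 = 7 distinct levels.

The number of distinct spectral lines equals the number of ways to choose 2 of these m levels (each pair gives one possible emission transition):

Number of lines = m(m-1)/2 = 7×6/2 = 21

These correspond to all possible transitions between the 7 levels:
18 → 17, 18 → 16, 18 → 15, 18 → 14, 18 → 13, 18 → 12, 17 → 16, 17 → 15...

Each transition produces a photon with a unique energy (and thus wavelength). This count does not depend on Z.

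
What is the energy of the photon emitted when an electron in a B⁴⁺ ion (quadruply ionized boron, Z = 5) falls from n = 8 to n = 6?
4.13 eV

The energy levels are E_n = -13.6057 Z² eV / n².

Energy at n = 8: E_8 = -13.6057 × 5² / 8² = -5.31473 eV
Energy at n = 6: E_6 = -13.6057 × 5² / 6² = -9.44840 eV

For emission (electron falling to lower state), the photon energy is:
E_photon = E_8 - E_6 = |-5.31473 - (-9.44840)|
E_photon = 4.13 eV

This energy is carried away by the emitted photon.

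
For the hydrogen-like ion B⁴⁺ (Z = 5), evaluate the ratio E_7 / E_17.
5.89796

Using E_n = -13.6057 Z² / n² eV with Z = 5:

E_7 = -13.6057 × 5² / 7² = -340.1425 / 49 = -6.94168367347 eV
E_17 = -13.6057 × 5² / 17² = -340.1425 / 289 = -1.17696366782 eV

The ratio is:
E_7/E_17 = (-6.94168367347) / (-1.17696366782)
E_7/E_17 = (-340.1425/49) / (-340.1425/289)
E_7/E_17 = 289/49
E_7/E_17 = 5.89796
(Note: the Z² factors cancel in the ratio.)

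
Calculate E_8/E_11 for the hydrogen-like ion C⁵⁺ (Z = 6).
1.890625

Using E_n = -13.6057 Z² / n² eV with Z = 6:

E_8 = -13.6057 × 6² / 8² = -489.8052 / 64 = -7.653206250 eV
E_11 = -13.6057 × 6² / 11² = -489.8052 / 121 = -4.047976860 eV

The ratio is:
E_8/E_11 = (-7.653206250) / (-4.047976860)
E_8/E_11 = (-489.8052/64) / (-489.8052/121)
E_8/E_11 = 121/64
E_8/E_11 = 1.890625
(Note: the Z² factors cancel in the ratio.)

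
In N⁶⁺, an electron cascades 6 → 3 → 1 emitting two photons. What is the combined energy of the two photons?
648.160 eV

The energy levels of N⁶⁺ are E_n = -13.6057 × 7² / n² eV.

First transition (6 → 3):
ΔE₁ = |E_3 - E_6|
ΔE₁ = |-74.075477778 - (-18.518869444)| = 55.556608 eV

Second transition (3 → 1):
ΔE₂ = |E_1 - E_3|
ΔE₂ = |-666.679300000 - (-74.075477778)| = 592.603822 eV

Total energy released:
E_total = ΔE₁ + ΔE₂ = 55.556608 + 592.603822 = 648.160 eV

Note: This equals the direct transition 6 → 1: 648.160 eV ✓
Energy is conserved regardless of the path taken.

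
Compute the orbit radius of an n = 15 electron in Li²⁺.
3.96883 nm (or 39.68829 Å)

The Bohr radius formula is:
r_n = n² a₀ / Z

where a₀ = 0.05291772 nm is the Bohr radius.

For Li²⁺ (Z = 3) at n = 15:
r_15 = 15² × 0.05291772 nm / 3
r_15 = 225 × 0.05291772 nm / 3
r_15 = 11.906487 nm / 3
r_15 = 3.96883 nm

The electron orbits at approximately 3.96883 nm from the nucleus.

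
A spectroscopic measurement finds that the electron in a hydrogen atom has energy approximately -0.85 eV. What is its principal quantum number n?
n = 4

The exact energy levels follow E_n = -13.6057 eV / n².

The measured value (-0.85 eV) is reported to only 2 significant figures, so we must test candidate n values and see which one matches to that precision.

Candidate energies:
  n = 2:  E = -13.6057/2² = -3.40143 eV
  n = 3:  E = -13.6057/3² = -1.51174 eV
  n = 4:  E = -13.6057/4² = -0.85036 eV  ← matches
  n = 5:  E = -13.6057/5² = -0.54423 eV
  n = 6:  E = -13.6057/6² = -0.37794 eV

Checking against the measurement of -0.85 eV (2 sig figs), only n = 4 agrees:
E_4 = -0.85036 eV, which rounds to -0.85 eV ✓

Therefore n = 4.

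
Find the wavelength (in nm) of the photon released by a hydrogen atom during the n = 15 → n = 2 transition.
371.103 nm

First, find the transition energy using E_n = -13.6057 / n² eV:
E_15 = -13.6057 / 15² = -0.0604698 eV
E_2 = -13.6057 / 2² = -3.4014250 eV

Photon energy: |ΔE| = |E_2 - E_15| = 3.3409552 eV

Convert to wavelength using E = hc/λ with hc = 1239.84 eV·nm:
λ = hc/E = 1239.84 eV·nm / 3.3409552 eV
λ = 371.103 nm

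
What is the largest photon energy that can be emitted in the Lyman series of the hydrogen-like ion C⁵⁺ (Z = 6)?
489.805 eV

The series limit corresponds to the transition from n = ∞ to n = 1.
This is the highest energy (shortest wavelength) transition in the Lyman series.

E_∞ = 0 eV
E_1 = -13.6057 × 6² / 1² = -489.805 eV

Energy at series limit:
ΔE = E_∞ - E_1 = 0 - (-489.805) = 489.805 eV

This energy equals the ionization energy from the n = 1 state of C⁵⁺.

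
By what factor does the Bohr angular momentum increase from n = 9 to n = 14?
1.56

In the Bohr model, L_n = nℏ, so the ratio is purely the ratio of quantum numbers:

L_14/L_9 = 14ℏ / 9ℏ = 14/9 = 1.56

The angular momentum scales linearly with n.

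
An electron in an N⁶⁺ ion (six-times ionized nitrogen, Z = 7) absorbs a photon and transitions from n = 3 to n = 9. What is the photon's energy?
65.844869 eV

The energy levels of a hydrogen-like atom are E_n = -13.6057 Z² eV / n².

Energy at n = 3: E_3 = -13.6057 × 7² / 3² = -74.075477778 eV
Energy at n = 9: E_9 = -13.6057 × 7² / 9² = -8.230608642 eV

The excitation energy is the difference:
ΔE = E_9 - E_3
ΔE = -8.230608642 - (-74.075477778)
ΔE = 65.844869 eV

Since this is positive, energy must be absorbed (photon absorption).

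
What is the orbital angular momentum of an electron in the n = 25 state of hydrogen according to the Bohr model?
2.63643e-33 J·s (or 25ℏ)

In the Bohr model, angular momentum is quantized:
L = nℏ

where ℏ = h/(2π) = 1.0545718e-34 J·s

For n = 25:
L = 25 × 1.0545718e-34 J·s
L = 2.63643e-33 J·s

This can also be written as L = 25ℏ.
The angular momentum is an integer multiple of the reduced Planck constant.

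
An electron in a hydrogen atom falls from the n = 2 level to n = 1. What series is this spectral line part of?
Lyman series

The spectral series in hydrogen are named based on the final (lower) energy level:
- Lyman series: n_final = 1 (ultraviolet)
- Balmer series: n_final = 2 (visible/near-UV)
- Paschen series: n_final = 3 (infrared)
- Brackett series: n_final = 4 (infrared)
- Pfund series: n_final = 5 (far infrared)

Since this transition ends at n = 1, it belongs to the Lyman series.

For reference, this 2 → 1 line has photon energy
ΔE = 13.6057 eV × (1/1² - 1/2²) = 10.204275000 eV,
corresponding to wavelength λ = hc/ΔE = 1239.84 eV·nm / 10.204275000 eV = 121.502018 nm in the ultraviolet region.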